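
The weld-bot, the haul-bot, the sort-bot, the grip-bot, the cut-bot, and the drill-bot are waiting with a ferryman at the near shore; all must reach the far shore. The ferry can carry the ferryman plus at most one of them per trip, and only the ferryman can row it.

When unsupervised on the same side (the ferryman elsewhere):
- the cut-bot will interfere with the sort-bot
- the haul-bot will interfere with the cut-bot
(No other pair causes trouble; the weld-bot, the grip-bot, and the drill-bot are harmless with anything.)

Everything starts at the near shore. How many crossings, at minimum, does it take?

13

Counting alone: the ferryman can take at most 1 across per trip to the far shore, so moving all 6 needs at least 6 loaded trips out, with a return between consecutive ones — at least 11 crossings.
The safety rule pushes this higher. Following every safe sequence of crossings, the most of the 6 that can be at the far shore as the ferry arrives there on crossing 11 is 5 — never all 6.
So no plan with fewer than 13 crossings exists, and this one achieves 13:
1. Ferryman goes to the far shore with the cut-bot.  [the near shore: the drill-bot, the grip-bot, the haul-bot, the sort-bot, the weld-bot | the far shore: the cut-bot]
2. Ferryman goes back to the near shore alone.  [the near shore: the drill-bot, the grip-bot, the haul-bot, the sort-bot, the weld-bot | the far shore: the cut-bot]
3. Ferryman goes to the far shore with the weld-bot.  [the near shore: the drill-bot, the grip-bot, the haul-bot, the sort-bot | the far shore: the cut-bot, the weld-bot]
4. Ferryman goes back to the near shore alone.  [the near shore: the drill-bot, the grip-bot, the haul-bot, the sort-bot | the far shore: the cut-bot, the weld-bot]
5. Ferryman goes to the far shore with the haul-bot.  [the near shore: the drill-bot, the grip-bot, the sort-bot | the far shore: the cut-bot, the haul-bot, the weld-bot]
6. Ferryman goes back to the near shore with the cut-bot.  [the near shore: the cut-bot, the drill-bot, the grip-bot, the sort-bot | the far shore: the haul-bot, the weld-bot]
7. Ferryman goes to the far shore with the sort-bot.  [the near shore: the cut-bot, the drill-bot, the grip-bot | the far shore: the haul-bot, the sort-bot, the weld-bot]
8. Ferryman goes back to the near shore alone.  [the near shore: the cut-bot, the drill-bot, the grip-bot | the far shore: the haul-bot, the sort-bot, the weld-bot]
9. Ferryman goes to the far shore with the grip-bot.  [the near shore: the cut-bot, the drill-bot | the far shore: the grip-bot, the haul-bot, the sort-bot, the weld-bot]
10. Ferryman goes back to the near shore alone.  [the near shore: the cut-bot, the drill-bot | the far shore: the grip-bot, the haul-bot, the sort-bot, the weld-bot]
11. Ferryman goes to the far shore with the drill-bot.  [the near shore: the cut-bot | the far shore: the drill-bot, the grip-bot, the haul-bot, the sort-bot, the weld-bot]
12. Ferryman goes back to the near shore alone.  [the near shore: the cut-bot | the far shore: the drill-bot, the grip-bot, the haul-bot, the sort-bot, the weld-bot]
13. Ferryman goes to the far shore with the cut-bot.  [the near shore: — | the far shore: the cut-bot, the drill-bot, the grip-bot, the haul-bot, the sort-bot, the weld-bot]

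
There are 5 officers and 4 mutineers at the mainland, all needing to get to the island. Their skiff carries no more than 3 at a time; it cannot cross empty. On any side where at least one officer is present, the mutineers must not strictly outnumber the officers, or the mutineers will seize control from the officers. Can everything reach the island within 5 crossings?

Counting alone: each trip to the island takes at most 3 across and each return brings at least 1 back, so after t trips out (and t−1 returns) at most 3t − (t−1) of the 9 are across; that first reaches 9 at t = 4, so at least 7 crossings are needed.
Since 5 < 7, 5 crossings cannot be enough. (The shortest complete plan in fact takes 7:)
1. 3 mutineers → the island.  (the mainland: 5O 1M; the island: 0O 3M)
2. 1 mutineer ← the mainland.  (the mainland: 5O 2M; the island: 0O 2M)
3. 3 officers → the island.  (the mainland: 2O 2M; the island: 3O 2M)
4. 1 officer ← the mainland.  (the mainland: 3O 2M; the island: 2O 2M)
5. 2 officers and 1 mutineer → the island.  (the mainland: 1O 1M; the island: 4O 3M)
6. 1 officer ← the mainland.  (the mainland: 2O 1M; the island: 3O 3M)
7. 2 officers and 1 mutineer → the island.  (the mainland: 0O 0M; the island: 5O 4M)

No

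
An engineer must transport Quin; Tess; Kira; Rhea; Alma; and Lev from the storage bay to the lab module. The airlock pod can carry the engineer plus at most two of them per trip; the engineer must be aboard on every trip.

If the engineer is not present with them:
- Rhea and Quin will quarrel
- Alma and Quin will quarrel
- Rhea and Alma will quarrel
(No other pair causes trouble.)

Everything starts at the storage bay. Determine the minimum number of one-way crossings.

Counting alone: the engineer can take at most 2 across per trip to the lab module, so moving all 6 needs at least 3 loaded trips out, with a return between consecutive ones — at least 5 crossings.
The safety rule pushes this higher. Following every safe sequence of crossings, the most of the 6 that can be at the lab module as the airlock pod arrives there on crossings 5, 7 is 4, 5 respectively — never all 6.
So no plan with fewer than 9 crossings exists, and this one achieves 9:
1. Engineer goes to the lab module with Quin and Rhea.
2. Engineer goes back to the storage bay with Quin.
3. Engineer goes to the lab module with Quin and Tess.
4. Engineer goes back to the storage bay with Quin.
5. Engineer goes to the lab module with Kira and Quin.
6. Engineer goes back to the storage bay with Quin.
7. Engineer goes to the lab module with Lev and Quin.
8. Engineer goes back to the storage bay with Quin.
9. Engineer goes to the lab module with Alma and Quin.

9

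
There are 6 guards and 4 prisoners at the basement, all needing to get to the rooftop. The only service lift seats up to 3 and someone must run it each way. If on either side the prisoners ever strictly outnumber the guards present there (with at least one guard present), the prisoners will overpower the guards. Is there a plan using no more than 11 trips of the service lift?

Yes

Yes — this plan uses 9 crossings (≤ 11):
1. 2 prisoners → the rooftop.  (the basement: 6G 2P; the rooftop: 0G 2P)
2. 1 prisoner ← the basement.  (the basement: 6G 3P; the rooftop: 0G 1P)
3. 3 prisoners → the rooftop.  (the basement: 6G 0P; the rooftop: 0G 4P)
4. 1 prisoner ← the basement.  (the basement: 6G 1P; the rooftop: 0G 3P)
5. 3 guards → the rooftop.  (the basement: 3G 1P; the rooftop: 3G 3P)
6. 1 prisoner ← the basement.  (the basement: 3G 2P; the rooftop: 3G 2P)
7. 1 guard and 2 prisoners → the rooftop.  (the basement: 2G 0P; the rooftop: 4G 4P)
8. 1 prisoner ← the basement.  (the basement: 2G 1P; the rooftop: 4G 3P)
9. 2 guards and 1 prisoner → the rooftop.  (the basement: 0G 0P; the rooftop: 6G 4P)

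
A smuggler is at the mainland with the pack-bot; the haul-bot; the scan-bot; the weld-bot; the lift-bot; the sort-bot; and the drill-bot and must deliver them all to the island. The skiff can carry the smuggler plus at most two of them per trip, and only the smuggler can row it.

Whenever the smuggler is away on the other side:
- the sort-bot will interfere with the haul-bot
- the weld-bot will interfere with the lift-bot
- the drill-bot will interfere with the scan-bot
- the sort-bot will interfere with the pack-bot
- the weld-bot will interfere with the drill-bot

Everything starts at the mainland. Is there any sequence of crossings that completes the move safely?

Whatever the first load, the items left behind include a forbidden pair without the smuggler. No opening move is safe, so no plan exists.

No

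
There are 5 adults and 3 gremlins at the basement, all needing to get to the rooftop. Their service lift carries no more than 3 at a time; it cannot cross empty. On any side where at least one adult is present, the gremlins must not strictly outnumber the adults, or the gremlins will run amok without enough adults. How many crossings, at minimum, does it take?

7

Counting alone: each trip to the rooftop takes at most 3 across and each return brings at least 1 back, so after t trips out (and t−1 returns) at most 3t − (t−1) of the 8 are across; that first reaches 8 at t = 4, so at least 7 crossings are needed.
The plan below uses exactly 7 crossings, so it is optimal:
1. 2 gremlins → the rooftop.  (the basement: 5A 1G; the rooftop: 0A 2G)
2. 1 gremlin ← the basement.  (the basement: 5A 2G; the rooftop: 0A 1G)
3. 2 adults and 1 gremlin → the rooftop.  (the basement: 3A 1G; the rooftop: 2A 2G)
4. 1 gremlin ← the basement.  (the basement: 3A 2G; the rooftop: 2A 1G)
5. 1 adult and 2 gremlins → the rooftop.  (the basement: 2A 0G; the rooftop: 3A 3G)
6. 1 gremlin ← the basement.  (the basement: 2A 1G; the rooftop: 3A 2G)
7. 2 adults and 1 gremlin → the rooftop.  (the basement: 0A 0G; the rooftop: 5A 3G)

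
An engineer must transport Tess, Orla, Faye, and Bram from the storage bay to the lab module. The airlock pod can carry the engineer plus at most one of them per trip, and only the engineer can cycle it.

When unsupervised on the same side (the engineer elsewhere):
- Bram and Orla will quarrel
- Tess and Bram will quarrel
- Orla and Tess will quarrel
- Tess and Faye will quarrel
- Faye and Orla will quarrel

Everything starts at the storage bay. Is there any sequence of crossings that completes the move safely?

No

Whatever the first load, the items left behind include a forbidden pair without the engineer. No opening move is safe, so no plan exists.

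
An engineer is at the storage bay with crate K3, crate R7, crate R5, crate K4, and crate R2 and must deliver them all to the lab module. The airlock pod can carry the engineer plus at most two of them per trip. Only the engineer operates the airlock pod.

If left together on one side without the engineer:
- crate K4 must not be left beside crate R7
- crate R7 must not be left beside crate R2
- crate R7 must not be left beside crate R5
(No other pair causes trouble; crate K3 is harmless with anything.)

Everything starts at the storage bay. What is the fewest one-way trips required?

5

Counting alone: the engineer can take at most 2 across per trip to the lab module, so moving all 5 needs at least 3 loaded trips out, with a return between consecutive ones — at least 5 crossings.
The plan below uses exactly 5 crossings, so it is optimal:
1. Engineer goes to the lab module with crate K3 and crate R7.  [the storage bay: crate K4, crate R2, crate R5 | the lab module: crate K3, crate R7]
2. Engineer goes back to the storage bay alone.  [the storage bay: crate K4, crate R2, crate R5 | the lab module: crate K3, crate R7]
3. Engineer goes to the lab module with crate K4 and crate R5.  [the storage bay: crate R2 | the lab module: crate K3, crate K4, crate R5, crate R7]
4. Engineer goes back to the storage bay with crate R7.  [the storage bay: crate R2, crate R7 | the lab module: crate K3, crate K4, crate R5]
5. Engineer goes to the lab module with crate R2 and crate R7.  [the storage bay: — | the lab module: crate K3, crate K4, crate R2, crate R5, crate R7]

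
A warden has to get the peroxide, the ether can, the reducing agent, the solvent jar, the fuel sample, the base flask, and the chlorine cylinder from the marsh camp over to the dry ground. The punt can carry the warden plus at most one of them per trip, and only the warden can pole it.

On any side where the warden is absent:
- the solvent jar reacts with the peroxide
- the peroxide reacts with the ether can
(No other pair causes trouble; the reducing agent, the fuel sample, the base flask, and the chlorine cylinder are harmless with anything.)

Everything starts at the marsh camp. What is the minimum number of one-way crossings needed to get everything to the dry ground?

Counting alone: the warden can take at most 1 across per trip to the dry ground, so moving all 7 needs at least 7 loaded trips out, with a return between consecutive ones — at least 13 crossings.
The safety rule pushes this higher. Following every safe sequence of crossings, the most of the 7 that can be at the dry ground as the punt arrives there on crossing 13 is 6 — never all 7.
So no plan with fewer than 15 crossings exists, and this one achieves 15:
1. Warden goes to the dry ground with the peroxide.  [the marsh camp: the base flask, the chlorine cylinder, the ether can, the fuel sample, the reducing agent, the solvent jar | the dry ground: the peroxide]
2. Warden goes back to the marsh camp alone.  [the marsh camp: the base flask, the chlorine cylinder, the ether can, the fuel sample, the reducing agent, the solvent jar | the dry ground: the peroxide]
3. Warden goes to the dry ground with the ether can.  [the marsh camp: the base flask, the chlorine cylinder, the fuel sample, the reducing agent, the solvent jar | the dry ground: the ether can, the peroxide]
4. Warden goes back to the marsh camp with the peroxide.  [the marsh camp: the base flask, the chlorine cylinder, the fuel sample, the peroxide, the reducing agent, the solvent jar | the dry ground: the ether can]
5. Warden goes to the dry ground with the solvent jar.  [the marsh camp: the base flask, the chlorine cylinder, the fuel sample, the peroxide, the reducing agent | the dry ground: the ether can, the solvent jar]
6. Warden goes back to the marsh camp alone.  [the marsh camp: the base flask, the chlorine cylinder, the fuel sample, the peroxide, the reducing agent | the dry ground: the ether can, the solvent jar]
7. Warden goes to the dry ground with the reducing agent.  [the marsh camp: the base flask, the chlorine cylinder, the fuel sample, the peroxide | the dry ground: the ether can, the reducing agent, the solvent jar]
8. Warden goes back to the marsh camp alone.  [the marsh camp: the base flask, the chlorine cylinder, the fuel sample, the peroxide | the dry ground: the ether can, the reducing agent, the solvent jar]
9. Warden goes to the dry ground with the fuel sample.  [the marsh camp: the base flask, the chlorine cylinder, the peroxide | the dry ground: the ether can, the fuel sample, the reducing agent, the solvent jar]
10. Warden goes back to the marsh camp alone.  [the marsh camp: the base flask, the chlorine cylinder, the peroxide | the dry ground: the ether can, the fuel sample, the reducing agent, the solvent jar]
11. Warden goes to the dry ground with the base flask.  [the marsh camp: the chlorine cylinder, the peroxide | the dry ground: the base flask, the ether can, the fuel sample, the reducing agent, the solvent jar]
12. Warden goes back to the marsh camp alone.  [the marsh camp: the chlorine cylinder, the peroxide | the dry ground: the base flask, the ether can, the fuel sample, the reducing agent, the solvent jar]
13. Warden goes to the dry ground with the chlorine cylinder.  [the marsh camp: the peroxide | the dry ground: the base flask, the chlorine cylinder, the ether can, the fuel sample, the reducing agent, the solvent jar]
14. Warden goes back to the marsh camp alone.  [the marsh camp: the peroxide | the dry ground: the base flask, the chlorine cylinder, the ether can, the fuel sample, the reducing agent, the solvent jar]
15. Warden goes to the dry ground with the peroxide.  [the marsh camp: — | the dry ground: the base flask, the chlorine cylinder, the ether can, the fuel sample, the peroxide, the reducing agent, the solvent jar]

15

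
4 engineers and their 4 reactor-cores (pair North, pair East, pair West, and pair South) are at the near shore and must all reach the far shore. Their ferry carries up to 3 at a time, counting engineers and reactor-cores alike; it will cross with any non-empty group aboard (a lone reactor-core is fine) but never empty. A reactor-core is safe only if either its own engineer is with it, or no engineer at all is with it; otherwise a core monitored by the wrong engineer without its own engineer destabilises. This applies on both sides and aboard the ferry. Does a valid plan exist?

Yes

1. engineer North and reactor-core North cross → the far shore.
2. engineer North crosses ← the near shore.
3. engineer East, engineer North, and reactor-core East cross → the far shore.
4. engineer North and reactor-core North cross ← the near shore.
5. engineer North, engineer South, and engineer West cross → the far shore.
6. reactor-core East crosses ← the near shore.
7. reactor-core East and reactor-core North cross → the far shore.
8. reactor-core North crosses ← the near shore.
9. reactor-core North, reactor-core South, and reactor-core West cross → the far shore.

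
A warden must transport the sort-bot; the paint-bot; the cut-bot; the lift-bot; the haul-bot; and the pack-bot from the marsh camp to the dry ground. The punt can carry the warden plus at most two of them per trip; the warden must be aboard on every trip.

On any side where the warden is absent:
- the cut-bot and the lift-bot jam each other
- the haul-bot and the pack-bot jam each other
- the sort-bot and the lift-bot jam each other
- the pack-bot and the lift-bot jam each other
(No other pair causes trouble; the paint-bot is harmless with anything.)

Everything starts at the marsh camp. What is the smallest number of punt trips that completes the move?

Counting alone: the warden can take at most 2 across per trip to the dry ground, so moving all 6 needs at least 3 loaded trips out, with a return between consecutive ones — at least 5 crossings.
The safety rule pushes this higher. Following every safe sequence of crossings, the most of the 6 that can be at the dry ground as the punt arrives there on crossing 5 is 5 — never all 6.
So no plan with fewer than 7 crossings exists, and this one achieves 7:
1. Warden goes to the dry ground with the haul-bot and the lift-bot.  [the marsh camp: the cut-bot, the pack-bot, the paint-bot, the sort-bot | the dry ground: the haul-bot, the lift-bot]
2. Warden goes back to the marsh camp alone.  [the marsh camp: the cut-bot, the pack-bot, the paint-bot, the sort-bot | the dry ground: the haul-bot, the lift-bot]
3. Warden goes to the dry ground with the paint-bot.  [the marsh camp: the cut-bot, the pack-bot, the sort-bot | the dry ground: the haul-bot, the lift-bot, the paint-bot]
4. Warden goes back to the marsh camp alone.  [the marsh camp: the cut-bot, the pack-bot, the sort-bot | the dry ground: the haul-bot, the lift-bot, the paint-bot]
5. Warden goes to the dry ground with the cut-bot and the sort-bot.  [the marsh camp: the pack-bot | the dry ground: the cut-bot, the haul-bot, the lift-bot, the paint-bot, the sort-bot]
6. Warden goes back to the marsh camp with the lift-bot.  [the marsh camp: the lift-bot, the pack-bot | the dry ground: the cut-bot, the haul-bot, the paint-bot, the sort-bot]
7. Warden goes to the dry ground with the lift-bot and the pack-bot.  [the marsh camp: — | the dry ground: the cut-bot, the haul-bot, the lift-bot, the pack-bot, the paint-bot, the sort-bot]

7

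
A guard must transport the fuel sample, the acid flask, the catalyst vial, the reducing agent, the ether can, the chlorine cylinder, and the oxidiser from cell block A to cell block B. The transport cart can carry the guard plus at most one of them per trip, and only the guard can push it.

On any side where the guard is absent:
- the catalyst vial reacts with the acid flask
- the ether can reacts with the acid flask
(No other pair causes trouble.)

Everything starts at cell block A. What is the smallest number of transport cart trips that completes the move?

15

Counting alone: the guard can take at most 1 across per trip to cell block B, so moving all 7 needs at least 7 loaded trips out, with a return between consecutive ones — at least 13 crossings.
The safety rule pushes this higher. Following every safe sequence of crossings, the most of the 7 that can be at cell block B as the transport cart arrives there on crossing 13 is 6 — never all 7.
So no plan with fewer than 15 crossings exists, and this one achieves 15:
1. Guard goes to cell block B with the acid flask.
2. Guard goes back to cell block A alone.
3. Guard goes to cell block B with the fuel sample.
4. Guard goes back to cell block A alone.
5. Guard goes to cell block B with the catalyst vial.
6. Guard goes back to cell block A with the acid flask.
7. Guard goes to cell block B with the ether can.
8. Guard goes back to cell block A alone.
9. Guard goes to cell block B with the reducing agent.
10. Guard goes back to cell block A alone.
11. Guard goes to cell block B with the chlorine cylinder.
12. Guard goes back to cell block A alone.
13. Guard goes to cell block B with the oxidiser.
14. Guard goes back to cell block A alone.
15. Guard goes to cell block B with the acid flask.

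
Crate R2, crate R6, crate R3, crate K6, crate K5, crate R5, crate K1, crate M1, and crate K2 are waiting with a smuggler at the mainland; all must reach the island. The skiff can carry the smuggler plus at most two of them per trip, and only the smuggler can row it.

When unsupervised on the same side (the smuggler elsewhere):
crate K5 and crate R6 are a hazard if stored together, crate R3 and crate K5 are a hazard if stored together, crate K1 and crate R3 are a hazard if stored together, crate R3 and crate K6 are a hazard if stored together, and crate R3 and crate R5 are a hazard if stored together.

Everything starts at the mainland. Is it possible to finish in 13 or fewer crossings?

Yes

Yes — this plan uses 11 crossings (≤ 13):
1. Smuggler goes to the island with crate R3 and crate R6.  [the mainland: crate K1, crate K2, crate K5, crate K6, crate M1, crate R2, crate R5 | the island: crate R3, crate R6]
2. Smuggler goes back to the mainland alone.  [the mainland: crate K1, crate K2, crate K5, crate K6, crate M1, crate R2, crate R5 | the island: crate R3, crate R6]
3. Smuggler goes to the island with crate R2.  [the mainland: crate K1, crate K2, crate K5, crate K6, crate M1, crate R5 | the island: crate R2, crate R3, crate R6]
4. Smuggler goes back to the mainland alone.  [the mainland: crate K1, crate K2, crate K5, crate K6, crate M1, crate R5 | the island: crate R2, crate R3, crate R6]
5. Smuggler goes to the island with crate K5 and crate K6.  [the mainland: crate K1, crate K2, crate M1, crate R5 | the island: crate K5, crate K6, crate R2, crate R3, crate R6]
6. Smuggler goes back to the mainland with crate R3 and crate R6.  [the mainland: crate K1, crate K2, crate M1, crate R3, crate R5, crate R6 | the island: crate K5, crate K6, crate R2]
7. Smuggler goes to the island with crate K1 and crate R5.  [the mainland: crate K2, crate M1, crate R3, crate R6 | the island: crate K1, crate K5, crate K6, crate R2, crate R5]
8. Smuggler goes back to the mainland alone.  [the mainland: crate K2, crate M1, crate R3, crate R6 | the island: crate K1, crate K5, crate K6, crate R2, crate R5]
9. Smuggler goes to the island with crate K2 and crate M1.  [the mainland: crate R3, crate R6 | the island: crate K1, crate K2, crate K5, crate K6, crate M1, crate R2, crate R5]
10. Smuggler goes back to the mainland alone.  [the mainland: crate R3, crate R6 | the island: crate K1, crate K2, crate K5, crate K6, crate M1, crate R2, crate R5]
11. Smuggler goes to the island with crate R3 and crate R6.  [the mainland: — | the island: crate K1, crate K2, crate K5, crate K6, crate M1, crate R2, crate R3, crate R5, crate R6]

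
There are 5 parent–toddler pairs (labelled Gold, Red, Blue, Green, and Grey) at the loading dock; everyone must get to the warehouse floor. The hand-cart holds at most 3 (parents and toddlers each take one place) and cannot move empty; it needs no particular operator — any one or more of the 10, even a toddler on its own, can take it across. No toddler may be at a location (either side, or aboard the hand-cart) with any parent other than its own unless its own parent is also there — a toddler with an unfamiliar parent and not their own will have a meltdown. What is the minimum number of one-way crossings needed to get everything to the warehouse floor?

11

Counting alone: each trip to the warehouse floor takes at most 3 across and each return brings at least 1 back, so after t trips out (and t−1 returns) at most 3t − (t−1) of the 10 are across; that first reaches 10 at t = 5, so at least 9 crossings are needed.
The safety rule pushes this higher. Following every safe sequence of crossings, the most of the 10 that can be at the warehouse floor as the hand-cart arrives there on crossing 9 is 9 — never all 10.
So no plan with fewer than 11 crossings exists, and this one achieves 11:
1. parent Gold and toddler Gold cross → the warehouse floor.
2. parent Gold crosses ← the loading dock.
3. toddler Blue, toddler Green, and toddler Red cross → the warehouse floor.
4. toddler Gold crosses ← the loading dock.
5. parent Blue, parent Green, and parent Red cross → the warehouse floor.
6. parent Red and toddler Red cross ← the loading dock.
7. parent Gold, parent Grey, and parent Red cross → the warehouse floor.
8. toddler Blue crosses ← the loading dock.
9. toddler Gold and toddler Red cross → the warehouse floor.
10. toddler Gold crosses ← the loading dock.
11. toddler Blue, toddler Gold, and toddler Grey cross → the warehouse floor.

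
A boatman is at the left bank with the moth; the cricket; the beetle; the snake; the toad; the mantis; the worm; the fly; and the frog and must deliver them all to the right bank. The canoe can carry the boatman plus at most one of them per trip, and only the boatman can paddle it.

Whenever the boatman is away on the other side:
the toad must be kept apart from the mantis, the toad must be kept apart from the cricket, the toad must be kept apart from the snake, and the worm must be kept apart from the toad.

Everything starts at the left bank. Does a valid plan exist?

No

Following every safe sequence of crossings from the start, the most of the 9 that can be at the right bank as the canoe arrives there on crossings 1, 3, 5, 7, 9, 11 is 1, 2, 3, 4, 5, 6 respectively; the best ever achieved is 6 of 9.
From crossing 13 on, no configuration arises that was not already reachable earlier: only 176 distinct safe configurations (who is on which side, and where the canoe is) can ever be reached, none of them has everyone across, and every continuation just revisits them. So no valid plan exists.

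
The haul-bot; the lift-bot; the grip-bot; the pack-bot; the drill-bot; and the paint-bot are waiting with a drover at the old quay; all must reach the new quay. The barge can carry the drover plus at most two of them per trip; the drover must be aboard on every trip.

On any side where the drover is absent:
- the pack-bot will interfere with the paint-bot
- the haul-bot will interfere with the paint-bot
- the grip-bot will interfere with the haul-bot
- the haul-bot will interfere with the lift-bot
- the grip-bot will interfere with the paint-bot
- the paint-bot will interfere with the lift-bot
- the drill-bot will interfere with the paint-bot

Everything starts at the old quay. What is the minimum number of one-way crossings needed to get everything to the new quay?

9

Counting alone: the drover can take at most 2 across per trip to the new quay, so moving all 6 needs at least 3 loaded trips out, with a return between consecutive ones — at least 5 crossings.
The safety rule pushes this higher. Following every safe sequence of crossings, the most of the 6 that can be at the new quay as the barge arrives there on crossings 5, 7 is 4, 5 respectively — never all 6.
So no plan with fewer than 9 crossings exists, and this one achieves 9:
1. Drover goes to the new quay with the haul-bot and the paint-bot.  [the old quay: the drill-bot, the grip-bot, the lift-bot, the pack-bot | the new quay: the haul-bot, the paint-bot]
2. Drover goes back to the old quay with the haul-bot.  [the old quay: the drill-bot, the grip-bot, the haul-bot, the lift-bot, the pack-bot | the new quay: the paint-bot]
3. Drover goes to the new quay with the haul-bot and the pack-bot.  [the old quay: the drill-bot, the grip-bot, the lift-bot | the new quay: the haul-bot, the pack-bot, the paint-bot]
4. Drover goes back to the old quay with the paint-bot.  [the old quay: the drill-bot, the grip-bot, the lift-bot, the paint-bot | the new quay: the haul-bot, the pack-bot]
5. Drover goes to the new quay with the drill-bot and the paint-bot.  [the old quay: the grip-bot, the lift-bot | the new quay: the drill-bot, the haul-bot, the pack-bot, the paint-bot]
6. Drover goes back to the old quay with the paint-bot.  [the old quay: the grip-bot, the lift-bot, the paint-bot | the new quay: the drill-bot, the haul-bot, the pack-bot]
7. Drover goes to the new quay with the grip-bot and the lift-bot.  [the old quay: the paint-bot | the new quay: the drill-bot, the grip-bot, the haul-bot, the lift-bot, the pack-bot]
8. Drover goes back to the old quay with the haul-bot.  [the old quay: the haul-bot, the paint-bot | the new quay: the drill-bot, the grip-bot, the lift-bot, the pack-bot]
9. Drover goes to the new quay with the haul-bot and the paint-bot.  [the old quay: — | the new quay: the drill-bot, the grip-bot, the haul-bot, the lift-bot, the pack-bot, the paint-bot]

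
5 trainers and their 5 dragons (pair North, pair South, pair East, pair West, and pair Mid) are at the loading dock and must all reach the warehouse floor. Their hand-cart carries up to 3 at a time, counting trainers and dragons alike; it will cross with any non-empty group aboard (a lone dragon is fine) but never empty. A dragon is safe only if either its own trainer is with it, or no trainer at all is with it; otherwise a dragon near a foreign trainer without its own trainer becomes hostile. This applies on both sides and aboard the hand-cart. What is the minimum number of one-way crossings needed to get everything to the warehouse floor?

Counting alone: each trip to the warehouse floor takes at most 3 across and each return brings at least 1 back, so after t trips out (and t−1 returns) at most 3t − (t−1) of the 10 are across; that first reaches 10 at t = 5, so at least 9 crossings are needed.
The safety rule pushes this higher. Following every safe sequence of crossings, the most of the 10 that can be at the warehouse floor as the hand-cart arrives there on crossing 9 is 9 — never all 10.
So no plan with fewer than 11 crossings exists, and this one achieves 11:
1. dragon North and trainer North cross → the warehouse floor.
2. trainer North crosses ← the loading dock.
3. dragon East, dragon South, and dragon West cross → the warehouse floor.
4. dragon North crosses ← the loading dock.
5. trainer East, trainer South, and trainer West cross → the warehouse floor.
6. dragon South and trainer South cross ← the loading dock.
7. trainer Mid, trainer North, and trainer South cross → the warehouse floor.
8. dragon East crosses ← the loading dock.
9. dragon North and dragon South cross → the warehouse floor.
10. dragon North crosses ← the loading dock.
11. dragon East, dragon Mid, and dragon North cross → the warehouse floor.

11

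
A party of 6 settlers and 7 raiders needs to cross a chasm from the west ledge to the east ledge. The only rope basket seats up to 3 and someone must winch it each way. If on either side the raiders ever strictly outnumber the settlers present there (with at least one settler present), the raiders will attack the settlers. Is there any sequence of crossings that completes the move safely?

The raiders already outnumber the settlers at the west ledge before anyone moves, so the starting position itself is disallowed.

No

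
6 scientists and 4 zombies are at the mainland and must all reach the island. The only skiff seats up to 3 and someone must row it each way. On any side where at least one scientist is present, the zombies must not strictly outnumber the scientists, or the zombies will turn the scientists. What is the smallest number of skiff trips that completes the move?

Counting alone: each trip to the island takes at most 3 across and each return brings at least 1 back, so after t trips out (and t−1 returns) at most 3t − (t−1) of the 10 are across; that first reaches 10 at t = 5, so at least 9 crossings are needed.
The plan below uses exactly 9 crossings, so it is optimal:
1. 2 zombies → the island.  (the mainland: 6S 2Z; the island: 0S 2Z)
2. 1 zombie ← the mainland.  (the mainland: 6S 3Z; the island: 0S 1Z)
3. 3 zombies → the island.  (the mainland: 6S 0Z; the island: 0S 4Z)
4. 1 zombie ← the mainland.  (the mainland: 6S 1Z; the island: 0S 3Z)
5. 3 scientists → the island.  (the mainland: 3S 1Z; the island: 3S 3Z)
6. 1 zombie ← the mainland.  (the mainland: 3S 2Z; the island: 3S 2Z)
7. 1 scientist and 2 zombies → the island.  (the mainland: 2S 0Z; the island: 4S 4Z)
8. 1 zombie ← the mainland.  (the mainland: 2S 1Z; the island: 4S 3Z)
9. 2 scientists and 1 zombie → the island.  (the mainland: 0S 0Z; the island: 6S 4Z)

9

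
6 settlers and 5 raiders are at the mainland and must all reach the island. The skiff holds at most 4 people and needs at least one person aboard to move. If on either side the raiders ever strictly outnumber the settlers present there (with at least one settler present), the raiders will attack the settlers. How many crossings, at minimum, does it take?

Counting alone: each trip to the island takes at most 4 across and each return brings at least 1 back, so after t trips out (and t−1 returns) at most 4t − (t−1) of the 11 are across; that first reaches 11 at t = 4, so at least 7 crossings are needed.
The plan below uses exactly 7 crossings, so it is optimal:
1. 2 raiders → the island.  (the mainland: 6S 3R; the island: 0S 2R)
2. 1 raider ← the mainland.  (the mainland: 6S 4R; the island: 0S 1R)
3. 4 raiders → the island.  (the mainland: 6S 0R; the island: 0S 5R)
4. 1 raider ← the mainland.  (the mainland: 6S 1R; the island: 0S 4R)
5. 4 settlers → the island.  (the mainland: 2S 1R; the island: 4S 4R)
6. 1 raider ← the mainland.  (the mainland: 2S 2R; the island: 4S 3R)
7. 2 settlers and 2 raiders → the island.  (the mainland: 0S 0R; the island: 6S 5R)

7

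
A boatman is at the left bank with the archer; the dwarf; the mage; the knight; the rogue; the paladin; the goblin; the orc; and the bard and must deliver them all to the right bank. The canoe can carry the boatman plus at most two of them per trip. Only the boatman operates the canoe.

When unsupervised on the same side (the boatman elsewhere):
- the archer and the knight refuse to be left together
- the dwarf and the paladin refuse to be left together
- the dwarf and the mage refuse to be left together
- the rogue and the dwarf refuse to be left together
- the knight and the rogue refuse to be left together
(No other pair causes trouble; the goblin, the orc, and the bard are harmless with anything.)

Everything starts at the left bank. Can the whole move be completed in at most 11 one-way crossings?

Yes — this plan uses 11 crossings (≤ 11):
1. Boatman goes to the right bank with the dwarf and the knight.
2. Boatman goes back to the left bank alone.
3. Boatman goes to the right bank with the archer.
4. Boatman goes back to the left bank with the knight.
5. Boatman goes to the right bank with the mage and the rogue.
6. Boatman goes back to the left bank with the dwarf.
7. Boatman goes to the right bank with the goblin and the paladin.
8. Boatman goes back to the left bank alone.
9. Boatman goes to the right bank with the bard and the orc.
10. Boatman goes back to the left bank alone.
11. Boatman goes to the right bank with the dwarf and the knight.

Yes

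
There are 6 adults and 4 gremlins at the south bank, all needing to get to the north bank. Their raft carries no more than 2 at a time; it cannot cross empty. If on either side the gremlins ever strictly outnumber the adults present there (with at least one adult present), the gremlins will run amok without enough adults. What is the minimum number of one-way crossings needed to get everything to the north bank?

17

Counting alone: each trip to the north bank takes at most 2 across and each return brings at least 1 back, so after t trips out (and t−1 returns) at most 2t − (t−1) of the 10 are across; that first reaches 10 at t = 9, so at least 17 crossings are needed.
The plan below uses exactly 17 crossings, so it is optimal:
1. 2 gremlins → the north bank.  (the south bank: 6A 2G; the north bank: 0A 2G)
2. 1 gremlin ← the south bank.  (the south bank: 6A 3G; the north bank: 0A 1G)
3. 2 gremlins → the north bank.  (the south bank: 6A 1G; the north bank: 0A 3G)
4. 1 gremlin ← the south bank.  (the south bank: 6A 2G; the north bank: 0A 2G)
5. 2 adults → the north bank.  (the south bank: 4A 2G; the north bank: 2A 2G)
6. 1 gremlin ← the south bank.  (the south bank: 4A 3G; the north bank: 2A 1G)
7. 1 adult and 1 gremlin → the north bank.  (the south bank: 3A 2G; the north bank: 3A 2G)
8. 1 gremlin ← the south bank.  (the south bank: 3A 3G; the north bank: 3A 1G)
9. 2 gremlins → the north bank.  (the south bank: 3A 1G; the north bank: 3A 3G)
10. 1 gremlin ← the south bank.  (the south bank: 3A 2G; the north bank: 3A 2G)
11. 1 adult and 1 gremlin → the north bank.  (the south bank: 2A 1G; the north bank: 4A 3G)
12. 1 gremlin ← the south bank.  (the south bank: 2A 2G; the north bank: 4A 2G)
13. 2 gremlins → the north bank.  (the south bank: 2A 0G; the north bank: 4A 4G)
14. 1 gremlin ← the south bank.  (the south bank: 2A 1G; the north bank: 4A 3G)
15. 1 adult and 1 gremlin → the north bank.  (the south bank: 1A 0G; the north bank: 5A 4G)
16. 1 gremlin ← the south bank.  (the south bank: 1A 1G; the north bank: 5A 3G)
17. 1 adult and 1 gremlin → the north bank.  (the south bank: 0A 0G; the north bank: 6A 4G)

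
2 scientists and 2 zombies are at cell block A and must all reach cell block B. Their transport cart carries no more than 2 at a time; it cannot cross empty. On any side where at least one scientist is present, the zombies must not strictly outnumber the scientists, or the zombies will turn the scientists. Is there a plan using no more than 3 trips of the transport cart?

Counting alone: each trip to cell block B takes at most 2 across and each return brings at least 1 back, so after t trips out (and t−1 returns) at most 2t − (t−1) of the 4 are across; that first reaches 4 at t = 3, so at least 5 crossings are needed.
Since 3 < 5, 3 crossings cannot be enough. (The shortest complete plan in fact takes 5:)
1. 2 zombies → cell block B.  (cell block A: 2S 0Z; cell block B: 0S 2Z)
2. 1 zombie ← cell block A.  (cell block A: 2S 1Z; cell block B: 0S 1Z)
3. 2 scientists → cell block B.  (cell block A: 0S 1Z; cell block B: 2S 1Z)
4. 1 zombie ← cell block A.  (cell block A: 0S 2Z; cell block B: 2S 0Z)
5. 2 zombies → cell block B.  (cell block A: 0S 0Z; cell block B: 2S 2Z)

No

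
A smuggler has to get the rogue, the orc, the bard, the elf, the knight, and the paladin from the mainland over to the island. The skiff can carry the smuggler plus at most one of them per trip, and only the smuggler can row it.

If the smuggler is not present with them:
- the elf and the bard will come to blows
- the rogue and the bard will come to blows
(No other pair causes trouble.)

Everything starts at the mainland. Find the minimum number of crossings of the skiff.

13

Counting alone: the smuggler can take at most 1 across per trip to the island, so moving all 6 needs at least 6 loaded trips out, with a return between consecutive ones — at least 11 crossings.
The safety rule pushes this higher. Following every safe sequence of crossings, the most of the 6 that can be at the island as the skiff arrives there on crossing 11 is 5 — never all 6.
So no plan with fewer than 13 crossings exists, and this one achieves 13:
1. Smuggler goes to the island with the bard.  [the mainland: the elf, the knight, the orc, the paladin, the rogue | the island: the bard]
2. Smuggler goes back to the mainland alone.  [the mainland: the elf, the knight, the orc, the paladin, the rogue | the island: the bard]
3. Smuggler goes to the island with the rogue.  [the mainland: the elf, the knight, the orc, the paladin | the island: the bard, the rogue]
4. Smuggler goes back to the mainland with the bard.  [the mainland: the bard, the elf, the knight, the orc, the paladin | the island: the rogue]
5. Smuggler goes to the island with the elf.  [the mainland: the bard, the knight, the orc, the paladin | the island: the elf, the rogue]
6. Smuggler goes back to the mainland alone.  [the mainland: the bard, the knight, the orc, the paladin | the island: the elf, the rogue]
7. Smuggler goes to the island with the orc.  [the mainland: the bard, the knight, the paladin | the island: the elf, the orc, the rogue]
8. Smuggler goes back to the mainland alone.  [the mainland: the bard, the knight, the paladin | the island: the elf, the orc, the rogue]
9. Smuggler goes to the island with the knight.  [the mainland: the bard, the paladin | the island: the elf, the knight, the orc, the rogue]
10. Smuggler goes back to the mainland alone.  [the mainland: the bard, the paladin | the island: the elf, the knight, the orc, the rogue]
11. Smuggler goes to the island with the paladin.  [the mainland: the bard | the island: the elf, the knight, the orc, the paladin, the rogue]
12. Smuggler goes back to the mainland alone.  [the mainland: the bard | the island: the elf, the knight, the orc, the paladin, the rogue]
13. Smuggler goes to the island with the bard.  [the mainland: — | the island: the bard, the elf, the knight, the orc, the paladin, the rogue]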